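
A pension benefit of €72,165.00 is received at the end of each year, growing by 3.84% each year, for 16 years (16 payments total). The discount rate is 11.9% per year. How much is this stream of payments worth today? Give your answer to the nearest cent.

Periodic rate r = 0.119 per year.
Growing ordinary annuity: PV = PMT₁ × [1 − ((1+g)/(1+r))^n] / (r − g) = 72,165 × [1 − ((1+0.0384)/(1+r))^16] / (r − 0.0384) = €624,611.98.

€624,611.98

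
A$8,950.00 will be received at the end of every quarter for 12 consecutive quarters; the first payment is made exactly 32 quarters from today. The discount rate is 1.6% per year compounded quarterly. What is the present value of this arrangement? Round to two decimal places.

Ordinary annuity of 12 payments, first payment at period 32.
Periodic rate r = 0.016/4 per quarter; n is counted in quarters.
The ordinary-annuity PV formula values the stream one period before the first payment (period 31); discount that back 31 periods:
PV₀ = 8,950 × [1 − (1+r)^−12] / r × (1+r)^−31 = A$92,476.48

A$92,476.48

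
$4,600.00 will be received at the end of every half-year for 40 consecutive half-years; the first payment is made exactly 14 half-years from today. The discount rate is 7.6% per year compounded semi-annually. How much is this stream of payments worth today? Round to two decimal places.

$57,774.02

Ordinary annuity of 40 payments, first payment at period 14.
Periodic rate r = 0.076/2 per half-year; n is counted in half-years.
The ordinary-annuity PV formula values the stream one period before the first payment (period 13); discount that back 13 periods:
PV₀ = 4,600 × [1 − (1+r)^−40] / r × (1+r)^−13 = $57,774.02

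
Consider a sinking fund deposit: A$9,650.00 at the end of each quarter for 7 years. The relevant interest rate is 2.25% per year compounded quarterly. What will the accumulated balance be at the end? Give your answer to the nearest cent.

A$291,754.72

This is an ordinary annuity: 28 deposits of A$9,650.00 at the end of each quarter.
Periodic rate r = 0.0225/4 per quarter; n is counted in quarters.
FV = PMT × [((1+r)^n − 1)/r] = 9,650 × [(1+r)^28 − 1] / r = A$291,754.72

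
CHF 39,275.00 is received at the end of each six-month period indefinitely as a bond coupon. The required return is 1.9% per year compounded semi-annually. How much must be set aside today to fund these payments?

CHF 4,134,210.53

Periodic rate r = 0.019/2 per half-year.
Level perpetuity: PV = PMT / r = 39,275 / (0.019/2) = CHF 4,134,210.53.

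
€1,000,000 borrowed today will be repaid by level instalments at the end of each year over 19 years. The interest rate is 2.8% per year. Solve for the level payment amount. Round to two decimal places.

Level ordinary annuity; solve PV = PMT × [(1 − (1+r)^−n)/r] for PMT.
Periodic rate r = 0.028 per year.
With n = 19: PMT = 1,000,000 / ([(1 − (1+r)^−n)/r]) = €68,583.72

€68,583.72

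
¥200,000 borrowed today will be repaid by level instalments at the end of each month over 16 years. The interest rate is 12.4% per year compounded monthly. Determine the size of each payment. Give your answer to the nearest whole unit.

Level ordinary annuity; solve PV = PMT × [(1 − (1+r)^−n)/r] for PMT.
Periodic rate r = 0.124/12 per month; n is counted in months.
With n = 192: PMT = 200,000 / ([(1 − (1+r)^−n)/r]) = ¥2,400

¥2,400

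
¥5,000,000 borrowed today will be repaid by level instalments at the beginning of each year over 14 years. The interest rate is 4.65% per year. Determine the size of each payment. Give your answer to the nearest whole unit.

¥471,935

Level annuity due; solve PV = PMT × [(1 − (1+r)^−n)/r] × (1+r) for PMT.
Periodic rate r = 0.0465 per year.
With n = 14: PMT = 5,000,000 / ([(1 − (1+r)^−n)/r] × (1+r)) = ¥471,935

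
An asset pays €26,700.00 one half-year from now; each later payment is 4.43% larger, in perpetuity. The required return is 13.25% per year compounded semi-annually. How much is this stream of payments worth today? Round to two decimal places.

€1,216,400.91

Periodic rate r = 0.1325/2 per half-year.
Growing perpetuity (Gordon): PV = PMT₁ / (r − g) = 26,700 / (r − 0.0443) = €1,216,400.91.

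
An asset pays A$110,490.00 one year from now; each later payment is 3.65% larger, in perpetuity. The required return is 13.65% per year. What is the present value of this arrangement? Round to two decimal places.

A$1,104,900.00

Periodic rate r = 0.1365 per year.
Growing perpetuity (Gordon): PV = PMT₁ / (r − g) = 110,490 / (r − 0.0365) = A$1,104,900.00.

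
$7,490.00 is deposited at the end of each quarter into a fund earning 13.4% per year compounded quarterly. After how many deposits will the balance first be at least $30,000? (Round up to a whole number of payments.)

4 payments

Periodic rate r = 0.134/4 per quarter; n is counted in quarters.
Ordinary annuity FV: 30,000 = 7,490 × [((1+r)^n − 1)/r].
(1+r)^n = 1 + 30,000 × r / 7,490, so n = ln(1 + 30,000·r/7,490) / ln(1+r) = 3.82.
Round up to a whole number of payments: n = 4.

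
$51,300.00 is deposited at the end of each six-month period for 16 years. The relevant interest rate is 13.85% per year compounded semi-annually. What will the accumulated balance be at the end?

This is an ordinary annuity: 32 deposits of $51,300.00 at the end of each six-month period.
Periodic rate r = 0.1385/2 per half-year; n is counted in half-years.
FV = PMT × [((1+r)^n − 1)/r] = 51,300 × [(1+r)^32 − 1] / r = $5,572,177.92

$5,572,177.92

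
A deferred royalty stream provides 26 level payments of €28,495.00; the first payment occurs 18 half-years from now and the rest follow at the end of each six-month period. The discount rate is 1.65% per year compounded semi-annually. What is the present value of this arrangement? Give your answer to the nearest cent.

Ordinary annuity of 26 payments, first payment at period 18.
Periodic rate r = 0.0165/2 per half-year; n is counted in half-years.
The ordinary-annuity PV formula values the stream one period before the first payment (period 17); discount that back 17 periods:
PV₀ = 28,495 × [1 − (1+r)^−26] / r × (1+r)^−17 = €577,743.68

€577,743.68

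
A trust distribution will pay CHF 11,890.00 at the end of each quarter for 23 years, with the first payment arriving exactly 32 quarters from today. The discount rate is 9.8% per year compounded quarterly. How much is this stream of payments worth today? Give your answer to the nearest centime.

CHF 204,443.46

Ordinary annuity of 92 payments, first payment at period 32.
Periodic rate r = 0.098/4 per quarter; n is counted in quarters.
The ordinary-annuity PV formula values the stream one period before the first payment (period 31); discount that back 31 periods:
PV₀ = 11,890 × [1 − (1+r)^−92] / r × (1+r)^−31 = CHF 204,443.46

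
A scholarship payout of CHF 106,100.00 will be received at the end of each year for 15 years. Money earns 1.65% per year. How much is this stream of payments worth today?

CHF 1,399,692.51

This is an ordinary annuity: 15 payments of CHF 106,100.00 at the end of each year.
Periodic rate r = 0.0165 per year.
PV = PMT × [(1 − (1+r)^−n)/r] = 106,100 × [1 − (1+r)^−15] / r = CHF 1,399,692.51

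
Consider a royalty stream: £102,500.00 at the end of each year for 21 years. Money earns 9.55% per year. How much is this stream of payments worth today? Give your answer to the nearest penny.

£915,224.42

This is an ordinary annuity: 21 payments of £102,500.00 at the end of each year.
Periodic rate r = 0.0955 per year.
PV = PMT × [(1 − (1+r)^−n)/r] = 102,500 × [1 − (1+r)^−21] / r = £915,224.42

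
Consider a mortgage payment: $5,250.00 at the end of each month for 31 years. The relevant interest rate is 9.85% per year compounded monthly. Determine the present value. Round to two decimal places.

This is an ordinary annuity: 372 payments of $5,250.00 at the end of each month.
Periodic rate r = 0.0985/12 per month; n is counted in months.
PV = PMT × [(1 − (1+r)^−n)/r] = 5,250 × [1 − (1+r)^−372] / r = $609,030.69

$609,030.69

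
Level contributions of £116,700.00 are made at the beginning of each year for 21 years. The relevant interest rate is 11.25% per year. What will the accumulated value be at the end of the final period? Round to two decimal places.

This is an annuity due: 21 deposits of £116,700.00 at the beginning of each year.
Periodic rate r = 0.1125 per year.
FV = PMT × [((1+r)^n − 1)/r] × (1+r) = 116,700 × [(1+r)^21 − 1] / r × (1+r) = £9,673,231.66

£9,673,231.66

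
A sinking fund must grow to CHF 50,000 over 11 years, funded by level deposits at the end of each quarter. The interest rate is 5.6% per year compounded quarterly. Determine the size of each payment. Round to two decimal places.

Level ordinary annuity; solve FV = PMT × [((1+r)^n − 1)/r] for PMT.
Periodic rate r = 0.056/4 per quarter; n is counted in quarters.
With n = 44: PMT = 50,000 / ([((1+r)^n − 1)/r]) = CHF 829.76

CHF 829.76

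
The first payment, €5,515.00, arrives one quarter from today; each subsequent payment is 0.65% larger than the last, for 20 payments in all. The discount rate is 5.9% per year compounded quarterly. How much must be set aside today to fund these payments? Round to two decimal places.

€100,697.18

Periodic rate r = 0.059/4 per quarter; n is counted in quarters.
Growing ordinary annuity: PV = PMT₁ × [1 − ((1+g)/(1+r))^n] / (r − g) = 5,515 × [1 − ((1+0.0065)/(1+r))^20] / (r − 0.0065) = €100,697.18.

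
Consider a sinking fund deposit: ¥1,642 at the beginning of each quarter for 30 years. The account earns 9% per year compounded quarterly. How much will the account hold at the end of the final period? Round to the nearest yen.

This is an annuity due: 120 deposits of ¥1,642 at the beginning of each quarter.
Periodic rate r = 0.09/4 per quarter; n is counted in quarters.
FV = PMT × [((1+r)^n − 1)/r] × (1+r) = 1,642 × [(1+r)^120 − 1] / r × (1+r) = ¥1,002,966

¥1,002,966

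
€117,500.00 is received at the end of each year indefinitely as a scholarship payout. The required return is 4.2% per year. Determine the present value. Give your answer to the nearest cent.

€2,797,619.05

Periodic rate r = 0.042 per year.
Level perpetuity: PV = PMT / r = 117,500 / (0.042) = €2,797,619.05.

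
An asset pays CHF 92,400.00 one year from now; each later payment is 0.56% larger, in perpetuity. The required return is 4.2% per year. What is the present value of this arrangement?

CHF 2,538,461.54

Periodic rate r = 0.042 per year.
Growing perpetuity (Gordon): PV = PMT₁ / (r − g) = 92,400 / (r − 0.0056) = CHF 2,538,461.54.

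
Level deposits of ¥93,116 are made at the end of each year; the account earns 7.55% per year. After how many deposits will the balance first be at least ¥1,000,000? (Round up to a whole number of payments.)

9 payments

Periodic rate r = 0.0755 per year.
Ordinary annuity FV: 1,000,000 = 93,116 × [((1+r)^n − 1)/r].
(1+r)^n = 1 + 1,000,000 × r / 93,116, so n = ln(1 + 1,000,000·r/93,116) / ln(1+r) = 8.16.
Round up to a whole number of payments: n = 9.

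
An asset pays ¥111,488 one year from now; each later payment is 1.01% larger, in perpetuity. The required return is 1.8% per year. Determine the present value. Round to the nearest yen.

¥14,112,405

Periodic rate r = 0.018 per year.
Growing perpetuity (Gordon): PV = PMT₁ / (r − g) = 111,488 / (r − 0.0101) = ¥14,112,405.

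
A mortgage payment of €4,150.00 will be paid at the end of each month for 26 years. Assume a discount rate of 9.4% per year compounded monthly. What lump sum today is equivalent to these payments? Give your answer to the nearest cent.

This is an ordinary annuity: 312 payments of €4,150.00 at the end of each month.
Periodic rate r = 0.094/12 per month; n is counted in months.
PV = PMT × [(1 − (1+r)^−n)/r] = 4,150 × [1 − (1+r)^−312] / r = €483,354.80

€483,354.80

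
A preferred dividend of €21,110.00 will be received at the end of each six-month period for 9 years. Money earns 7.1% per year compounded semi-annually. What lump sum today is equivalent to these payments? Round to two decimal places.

This is an ordinary annuity: 18 payments of €21,110.00 at the end of each six-month period.
Periodic rate r = 0.071/2 per half-year; n is counted in half-years.
PV = PMT × [(1 − (1+r)^−n)/r] = 21,110 × [1 − (1+r)^−18] / r = €277,283.62

€277,283.62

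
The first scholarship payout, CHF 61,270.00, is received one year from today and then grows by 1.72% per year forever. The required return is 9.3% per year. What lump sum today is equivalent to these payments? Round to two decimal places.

CHF 808,311.35

Periodic rate r = 0.093 per year.
Growing perpetuity (Gordon): PV = PMT₁ / (r − g) = 61,270 / (r − 0.0172) = CHF 808,311.35.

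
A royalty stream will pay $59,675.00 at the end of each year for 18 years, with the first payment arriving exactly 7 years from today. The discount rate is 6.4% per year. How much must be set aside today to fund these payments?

$432,248.17

Ordinary annuity of 18 payments, first payment at period 7.
Periodic rate r = 0.064 per year.
The ordinary-annuity PV formula values the stream one period before the first payment (period 6); discount that back 6 periods:
PV₀ = 59,675 × [1 − (1+r)^−18] / r × (1+r)^−6 = $432,248.17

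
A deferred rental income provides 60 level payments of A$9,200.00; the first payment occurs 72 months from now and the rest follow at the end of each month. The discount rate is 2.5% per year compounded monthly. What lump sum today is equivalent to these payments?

A$447,179.06

Ordinary annuity of 60 payments, first payment at period 72.
Periodic rate r = 0.025/12 per month; n is counted in months.
The ordinary-annuity PV formula values the stream one period before the first payment (period 71); discount that back 71 periods:
PV₀ = 9,200 × [1 − (1+r)^−60] / r × (1+r)^−71 = A$447,179.06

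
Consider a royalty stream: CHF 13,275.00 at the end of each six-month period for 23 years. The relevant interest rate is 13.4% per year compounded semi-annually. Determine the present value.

This is an ordinary annuity: 46 payments of CHF 13,275.00 at the end of each six-month period.
Periodic rate r = 0.134/2 per half-year; n is counted in half-years.
PV = PMT × [(1 − (1+r)^−n)/r] = 13,275 × [1 − (1+r)^−46] / r = CHF 188,102.12

CHF 188,102.12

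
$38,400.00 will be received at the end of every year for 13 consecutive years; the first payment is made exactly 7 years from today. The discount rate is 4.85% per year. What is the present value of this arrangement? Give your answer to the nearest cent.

Ordinary annuity of 13 payments, first payment at period 7.
Periodic rate r = 0.0485 per year.
The ordinary-annuity PV formula values the stream one period before the first payment (period 6); discount that back 6 periods:
PV₀ = 38,400 × [1 − (1+r)^−13] / r × (1+r)^−6 = $273,956.95

$273,956.95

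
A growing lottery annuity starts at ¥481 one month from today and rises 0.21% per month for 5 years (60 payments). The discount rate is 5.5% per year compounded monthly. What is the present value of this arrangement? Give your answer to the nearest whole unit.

Periodic rate r = 0.055/12 per month; n is counted in months.
Growing ordinary annuity: PV = PMT₁ × [1 − ((1+g)/(1+r))^n] / (r − g) = 481 × [1 − ((1+0.0021)/(1+r))^60] / (r − 0.0021) = ¥26,730.

¥26,730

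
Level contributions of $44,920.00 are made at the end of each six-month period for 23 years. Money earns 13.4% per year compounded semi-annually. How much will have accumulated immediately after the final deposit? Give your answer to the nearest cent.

$12,570,779.47

This is an ordinary annuity: 46 deposits of $44,920.00 at the end of each six-month period.
Periodic rate r = 0.134/2 per half-year; n is counted in half-years.
FV = PMT × [((1+r)^n − 1)/r] = 44,920 × [(1+r)^46 − 1] / r = $12,570,779.47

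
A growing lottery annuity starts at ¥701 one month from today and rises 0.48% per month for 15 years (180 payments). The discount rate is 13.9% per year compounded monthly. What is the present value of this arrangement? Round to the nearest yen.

Periodic rate r = 0.139/12 per month; n is counted in months.
Growing ordinary annuity: PV = PMT₁ × [1 − ((1+g)/(1+r))^n] / (r − g) = 701 × [1 − ((1+0.0048)/(1+r))^180] / (r − 0.0048) = ¥72,559.

¥72,559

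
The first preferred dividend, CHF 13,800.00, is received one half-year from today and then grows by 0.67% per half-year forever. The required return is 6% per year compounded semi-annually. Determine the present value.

Periodic rate r = 0.06/2 per half-year.
Growing perpetuity (Gordon): PV = PMT₁ / (r − g) = 13,800 / (r − 0.0067) = CHF 592,274.68.

CHF 592,274.68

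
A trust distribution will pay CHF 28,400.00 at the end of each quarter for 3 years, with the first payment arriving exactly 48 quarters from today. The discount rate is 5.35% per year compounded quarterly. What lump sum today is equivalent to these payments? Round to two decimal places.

CHF 167,591.25

Ordinary annuity of 12 payments, first payment at period 48.
Periodic rate r = 0.0535/4 per quarter; n is counted in quarters.
The ordinary-annuity PV formula values the stream one period before the first payment (period 47); discount that back 47 periods:
PV₀ = 28,400 × [1 − (1+r)^−12] / r × (1+r)^−47 = CHF 167,591.25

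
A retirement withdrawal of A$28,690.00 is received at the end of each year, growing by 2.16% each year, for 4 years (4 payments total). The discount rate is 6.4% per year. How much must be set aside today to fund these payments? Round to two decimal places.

A$101,579.61

Periodic rate r = 0.064 per year.
Growing ordinary annuity: PV = PMT₁ × [1 − ((1+g)/(1+r))^n] / (r − g) = 28,690 × [1 − ((1+0.0216)/(1+r))^4] / (r − 0.0216) = A$101,579.61.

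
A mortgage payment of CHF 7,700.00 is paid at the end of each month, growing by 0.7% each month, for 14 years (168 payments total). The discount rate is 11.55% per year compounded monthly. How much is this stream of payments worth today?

Periodic rate r = 0.1155/12 per month; n is counted in months.
Growing ordinary annuity: PV = PMT₁ × [1 − ((1+g)/(1+r))^n] / (r − g) = 7,700 × [1 − ((1+0.007)/(1+r))^168] / (r − 0.007) = CHF 1,039,174.64.

CHF 1,039,174.64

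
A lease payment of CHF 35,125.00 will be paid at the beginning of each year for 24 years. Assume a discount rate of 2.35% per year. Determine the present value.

CHF 653,757.68

This is an annuity due: 24 payments of CHF 35,125.00 at the beginning of each year.
Periodic rate r = 0.0235 per year.
PV = PMT × [(1 − (1+r)^−n)/r] × (1+r) = 35,125 × [1 − (1+r)^−24] / r × (1+r) = CHF 653,757.68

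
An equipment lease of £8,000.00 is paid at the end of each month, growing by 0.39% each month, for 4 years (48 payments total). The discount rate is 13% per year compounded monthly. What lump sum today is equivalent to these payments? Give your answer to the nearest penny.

Periodic rate r = 0.13/12 per month; n is counted in months.
Growing ordinary annuity: PV = PMT₁ × [1 − ((1+g)/(1+r))^n] / (r − g) = 8,000 × [1 − ((1+0.0039)/(1+r))^48] / (r − 0.0039) = £324,623.65.

£324,623.65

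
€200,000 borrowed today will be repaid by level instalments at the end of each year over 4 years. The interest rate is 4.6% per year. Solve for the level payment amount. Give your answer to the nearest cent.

Level ordinary annuity; solve PV = PMT × [(1 − (1+r)^−n)/r] for PMT.
Periodic rate r = 0.046 per year.
With n = 4: PMT = 200,000 / ([(1 − (1+r)^−n)/r]) = €55,879.22

€55,879.22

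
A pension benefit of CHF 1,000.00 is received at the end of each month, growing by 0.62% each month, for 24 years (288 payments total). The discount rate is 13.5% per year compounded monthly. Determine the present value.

CHF 151,188.87

Periodic rate r = 0.135/12 per month; n is counted in months.
Growing ordinary annuity: PV = PMT₁ × [1 − ((1+g)/(1+r))^n] / (r − g) = 1,000 × [1 − ((1+0.0062)/(1+r))^288] / (r − 0.0062) = CHF 151,188.87.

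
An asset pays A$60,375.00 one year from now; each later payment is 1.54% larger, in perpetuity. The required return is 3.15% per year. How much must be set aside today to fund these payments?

A$3,750,000.00

Periodic rate r = 0.0315 per year.
Growing perpetuity (Gordon): PV = PMT₁ / (r − g) = 60,375 / (r − 0.0154) = A$3,750,000.00.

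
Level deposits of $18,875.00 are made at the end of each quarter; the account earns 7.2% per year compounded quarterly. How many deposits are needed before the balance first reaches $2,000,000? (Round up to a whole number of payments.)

60 payments

Periodic rate r = 0.072/4 per quarter; n is counted in quarters.
Ordinary annuity FV: 2,000,000 = 18,875 × [((1+r)^n − 1)/r].
(1+r)^n = 1 + 2,000,000 × r / 18,875, so n = ln(1 + 2,000,000·r/18,875) / ln(1+r) = 59.82.
Round up to a whole number of payments: n = 60.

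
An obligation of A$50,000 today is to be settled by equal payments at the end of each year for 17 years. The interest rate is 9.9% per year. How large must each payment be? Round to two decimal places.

A$6,194.68

Level ordinary annuity; solve PV = PMT × [(1 − (1+r)^−n)/r] for PMT.
Periodic rate r = 0.099 per year.
With n = 17: PMT = 50,000 / ([(1 − (1+r)^−n)/r]) = A$6,194.68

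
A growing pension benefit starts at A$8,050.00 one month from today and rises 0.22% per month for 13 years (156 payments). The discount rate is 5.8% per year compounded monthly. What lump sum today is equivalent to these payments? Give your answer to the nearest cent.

Periodic rate r = 0.058/12 per month; n is counted in months.
Growing ordinary annuity: PV = PMT₁ × [1 − ((1+g)/(1+r))^n] / (r − g) = 8,050 × [1 − ((1+0.0022)/(1+r))^156] / (r − 0.0022) = A$1,026,910.92.

A$1,026,910.92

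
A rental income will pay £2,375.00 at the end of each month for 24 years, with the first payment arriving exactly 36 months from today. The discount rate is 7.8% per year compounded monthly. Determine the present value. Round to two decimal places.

£246,180.13

Ordinary annuity of 288 payments, first payment at period 36.
Periodic rate r = 0.078/12 per month; n is counted in months.
The ordinary-annuity PV formula values the stream one period before the first payment (period 35); discount that back 35 periods:
PV₀ = 2,375 × [1 − (1+r)^−288] / r × (1+r)^−35 = £246,180.13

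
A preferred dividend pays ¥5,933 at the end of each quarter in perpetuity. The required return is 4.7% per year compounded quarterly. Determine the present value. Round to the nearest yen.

Periodic rate r = 0.047/4 per quarter.
Level perpetuity: PV = PMT / r = 5,933 / (0.047/4) = ¥504,936.

¥504,936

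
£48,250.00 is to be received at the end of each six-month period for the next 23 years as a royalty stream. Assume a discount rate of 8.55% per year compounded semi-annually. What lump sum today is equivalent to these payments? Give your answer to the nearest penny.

This is an ordinary annuity: 46 payments of £48,250.00 at the end of each six-month period.
Periodic rate r = 0.0855/2 per half-year; n is counted in half-years.
PV = PMT × [(1 − (1+r)^−n)/r] = 48,250 × [1 − (1+r)^−46] / r = £964,114.75

£964,114.75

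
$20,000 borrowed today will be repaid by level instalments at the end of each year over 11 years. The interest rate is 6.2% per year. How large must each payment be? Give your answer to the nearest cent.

Level ordinary annuity; solve PV = PMT × [(1 − (1+r)^−n)/r] for PMT.
Periodic rate r = 0.062 per year.
With n = 11: PMT = 20,000 / ([(1 − (1+r)^−n)/r]) = $2,561.86

$2,561.86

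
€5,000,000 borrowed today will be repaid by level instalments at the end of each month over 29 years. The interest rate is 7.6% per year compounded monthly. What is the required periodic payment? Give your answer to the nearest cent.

€35,625.78

Level ordinary annuity; solve PV = PMT × [(1 − (1+r)^−n)/r] for PMT.
Periodic rate r = 0.076/12 per month; n is counted in months.
With n = 348: PMT = 5,000,000 / ([(1 − (1+r)^−n)/r]) = €35,625.78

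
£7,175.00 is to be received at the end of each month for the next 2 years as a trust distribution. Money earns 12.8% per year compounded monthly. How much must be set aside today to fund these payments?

£151,218.38

This is an ordinary annuity: 24 payments of £7,175.00 at the end of each month.
Periodic rate r = 0.128/12 per month; n is counted in months.
PV = PMT × [(1 − (1+r)^−n)/r] = 7,175 × [1 − (1+r)^−24] / r = £151,218.38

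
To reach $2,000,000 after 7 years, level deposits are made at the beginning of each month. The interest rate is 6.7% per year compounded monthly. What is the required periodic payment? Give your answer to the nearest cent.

Level annuity due; solve FV = PMT × [((1+r)^n − 1)/r] × (1+r) for PMT.
Periodic rate r = 0.067/12 per month; n is counted in months.
With n = 84: PMT = 2,000,000 / ([((1+r)^n − 1)/r] × (1+r)) = $18,622.26

$18,622.26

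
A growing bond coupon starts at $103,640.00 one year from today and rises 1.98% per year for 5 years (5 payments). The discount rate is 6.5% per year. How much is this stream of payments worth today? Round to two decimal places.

Periodic rate r = 0.065 per year.
Growing ordinary annuity: PV = PMT₁ × [1 − ((1+g)/(1+r))^n] / (r − g) = 103,640 × [1 − ((1+0.0198)/(1+r))^5] / (r − 0.0198) = $446,987.21.

$446,987.21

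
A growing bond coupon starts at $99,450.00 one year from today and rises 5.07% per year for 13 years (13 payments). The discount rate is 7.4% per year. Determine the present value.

Periodic rate r = 0.074 per year.
Growing ordinary annuity: PV = PMT₁ × [1 − ((1+g)/(1+r))^n] / (r − g) = 99,450 × [1 − ((1+0.0507)/(1+r))^13] / (r − 0.0507) = $1,058,892.96.

$1,058,892.96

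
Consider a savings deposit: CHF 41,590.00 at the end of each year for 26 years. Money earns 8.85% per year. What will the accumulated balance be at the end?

CHF 3,791,776.54

This is an ordinary annuity: 26 deposits of CHF 41,590.00 at the end of each year.
Periodic rate r = 0.0885 per year.
FV = PMT × [((1+r)^n − 1)/r] = 41,590 × [(1+r)^26 − 1] / r = CHF 3,791,776.54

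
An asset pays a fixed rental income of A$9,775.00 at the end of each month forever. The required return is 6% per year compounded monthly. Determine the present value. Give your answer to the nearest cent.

A$1,955,000.00

Periodic rate r = 0.06/12 per month.
Level perpetuity: PV = PMT / r = 9,775 / (0.06/12) = A$1,955,000.00.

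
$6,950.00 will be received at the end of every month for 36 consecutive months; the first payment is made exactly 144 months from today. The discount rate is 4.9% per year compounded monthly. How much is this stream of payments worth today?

Ordinary annuity of 36 payments, first payment at period 144.
Periodic rate r = 0.049/12 per month; n is counted in months.
The ordinary-annuity PV formula values the stream one period before the first payment (period 143); discount that back 143 periods:
PV₀ = 6,950 × [1 − (1+r)^−36] / r × (1+r)^−143 = $129,676.24

$129,676.24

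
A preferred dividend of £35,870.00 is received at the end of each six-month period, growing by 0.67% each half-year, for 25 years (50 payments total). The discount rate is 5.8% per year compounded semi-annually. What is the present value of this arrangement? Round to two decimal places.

Periodic rate r = 0.058/2 per half-year; n is counted in half-years.
Growing ordinary annuity: PV = PMT₁ × [1 − ((1+g)/(1+r))^n] / (r − g) = 35,870 × [1 − ((1+0.0067)/(1+r))^50] / (r − 0.0067) = £1,070,670.14.

£1,070,670.14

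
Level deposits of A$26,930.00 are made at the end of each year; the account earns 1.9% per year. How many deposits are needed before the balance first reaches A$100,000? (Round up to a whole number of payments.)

4 payments

Periodic rate r = 0.019 per year.
Ordinary annuity FV: 100,000 = 26,930 × [((1+r)^n − 1)/r].
(1+r)^n = 1 + 100,000 × r / 26,930, so n = ln(1 + 100,000·r/26,930) / ln(1+r) = 3.62.
Round up to a whole number of payments: n = 4.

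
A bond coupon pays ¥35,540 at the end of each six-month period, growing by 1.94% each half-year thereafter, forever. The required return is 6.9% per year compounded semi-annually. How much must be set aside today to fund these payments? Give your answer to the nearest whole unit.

¥2,353,642

Periodic rate r = 0.069/2 per half-year.
Growing perpetuity (Gordon): PV = PMT₁ / (r − g) = 35,540 / (r − 0.0194) = ¥2,353,642.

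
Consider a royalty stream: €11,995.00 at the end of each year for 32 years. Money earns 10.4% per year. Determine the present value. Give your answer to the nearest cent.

This is an ordinary annuity: 32 payments of €11,995.00 at the end of each year.
Periodic rate r = 0.104 per year.
PV = PMT × [(1 − (1+r)^−n)/r] = 11,995 × [1 − (1+r)^−32] / r = €110,472.95

€110,472.95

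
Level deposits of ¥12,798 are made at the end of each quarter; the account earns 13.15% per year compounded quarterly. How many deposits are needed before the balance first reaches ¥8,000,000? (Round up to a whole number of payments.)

Periodic rate r = 0.1315/4 per quarter; n is counted in quarters.
Ordinary annuity FV: 8,000,000 = 12,798 × [((1+r)^n − 1)/r].
(1+r)^n = 1 + 8,000,000 × r / 12,798, so n = ln(1 + 8,000,000·r/12,798) / ln(1+r) = 94.92.
Round up to a whole number of payments: n = 95.

95 payments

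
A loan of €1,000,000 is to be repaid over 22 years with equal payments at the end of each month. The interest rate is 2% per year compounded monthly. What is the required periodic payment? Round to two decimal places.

€4,685.23

Level ordinary annuity; solve PV = PMT × [(1 − (1+r)^−n)/r] for PMT.
Periodic rate r = 0.02/12 per month; n is counted in months.
With n = 264: PMT = 1,000,000 / ([(1 − (1+r)^−n)/r]) = €4,685.23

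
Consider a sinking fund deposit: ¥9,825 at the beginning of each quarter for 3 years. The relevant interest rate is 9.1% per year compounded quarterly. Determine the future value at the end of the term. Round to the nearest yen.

¥136,875

This is an annuity due: 12 deposits of ¥9,825 at the beginning of each quarter.
Periodic rate r = 0.091/4 per quarter; n is counted in quarters.
FV = PMT × [((1+r)^n − 1)/r] × (1+r) = 9,825 × [(1+r)^12 − 1] / r × (1+r) = ¥136,875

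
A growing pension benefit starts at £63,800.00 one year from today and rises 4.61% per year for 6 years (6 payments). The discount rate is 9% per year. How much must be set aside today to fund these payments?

£317,674.20

Periodic rate r = 0.09 per year.
Growing ordinary annuity: PV = PMT₁ × [1 − ((1+g)/(1+r))^n] / (r − g) = 63,800 × [1 − ((1+0.0461)/(1+r))^6] / (r − 0.0461) = £317,674.20.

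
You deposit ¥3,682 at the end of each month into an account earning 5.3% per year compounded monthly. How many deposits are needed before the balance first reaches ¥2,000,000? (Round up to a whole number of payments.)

278 payments

Periodic rate r = 0.053/12 per month; n is counted in months.
Ordinary annuity FV: 2,000,000 = 3,682 × [((1+r)^n − 1)/r].
(1+r)^n = 1 + 2,000,000 × r / 3,682, so n = ln(1 + 2,000,000·r/3,682) / ln(1+r) = 277.63.
Round up to a whole number of payments: n = 278.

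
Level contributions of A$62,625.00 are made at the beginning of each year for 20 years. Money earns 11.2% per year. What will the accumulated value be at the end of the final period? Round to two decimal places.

A$4,574,954.35

This is an annuity due: 20 deposits of A$62,625.00 at the beginning of each year.
Periodic rate r = 0.112 per year.
FV = PMT × [((1+r)^n − 1)/r] × (1+r) = 62,625 × [(1+r)^20 − 1] / r × (1+r) = A$4,574,954.35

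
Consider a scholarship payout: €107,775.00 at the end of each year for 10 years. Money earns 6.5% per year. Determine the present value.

€774,776.18

This is an ordinary annuity: 10 payments of €107,775.00 at the end of each year.
Periodic rate r = 0.065 per year.
PV = PMT × [(1 − (1+r)^−n)/r] = 107,775 × [1 − (1+r)^−10] / r = €774,776.18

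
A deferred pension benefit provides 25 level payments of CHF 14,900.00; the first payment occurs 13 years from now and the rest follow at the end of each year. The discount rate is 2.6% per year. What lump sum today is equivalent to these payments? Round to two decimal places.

CHF 199,460.16

Ordinary annuity of 25 payments, first payment at period 13.
Periodic rate r = 0.026 per year.
The ordinary-annuity PV formula values the stream one period before the first payment (period 12); discount that back 12 periods:
PV₀ = 14,900 × [1 − (1+r)^−25] / r × (1+r)^−12 = CHF 199,460.16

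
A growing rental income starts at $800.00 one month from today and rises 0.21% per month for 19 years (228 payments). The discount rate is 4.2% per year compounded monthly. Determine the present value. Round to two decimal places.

$155,783.92

Periodic rate r = 0.042/12 per month; n is counted in months.
Growing ordinary annuity: PV = PMT₁ × [1 − ((1+g)/(1+r))^n] / (r − g) = 800 × [1 − ((1+0.0021)/(1+r))^228] / (r − 0.0021) = $155,783.92.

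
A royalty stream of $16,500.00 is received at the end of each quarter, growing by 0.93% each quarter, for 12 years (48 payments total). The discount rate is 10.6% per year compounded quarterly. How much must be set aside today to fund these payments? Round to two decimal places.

$533,018.52

Periodic rate r = 0.106/4 per quarter; n is counted in quarters.
Growing ordinary annuity: PV = PMT₁ × [1 − ((1+g)/(1+r))^n] / (r − g) = 16,500 × [1 − ((1+0.0093)/(1+r))^48] / (r − 0.0093) = $533,018.52.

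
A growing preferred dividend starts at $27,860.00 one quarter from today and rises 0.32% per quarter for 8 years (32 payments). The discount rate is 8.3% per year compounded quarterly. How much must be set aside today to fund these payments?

Periodic rate r = 0.083/4 per quarter; n is counted in quarters.
Growing ordinary annuity: PV = PMT₁ × [1 − ((1+g)/(1+r))^n] / (r − g) = 27,860 × [1 − ((1+0.0032)/(1+r))^32] / (r − 0.0032) = $676,116.26.

$676,116.26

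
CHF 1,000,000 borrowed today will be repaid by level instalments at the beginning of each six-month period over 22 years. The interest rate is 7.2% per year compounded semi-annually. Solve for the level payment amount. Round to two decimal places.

CHF 44,038.84

Level annuity due; solve PV = PMT × [(1 − (1+r)^−n)/r] × (1+r) for PMT.
Periodic rate r = 0.072/2 per half-year; n is counted in half-years.
With n = 44: PMT = 1,000,000 / ([(1 − (1+r)^−n)/r] × (1+r)) = CHF 44,038.84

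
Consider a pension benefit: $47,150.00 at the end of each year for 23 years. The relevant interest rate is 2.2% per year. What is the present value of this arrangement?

This is an ordinary annuity: 23 payments of $47,150.00 at the end of each year.
Periodic rate r = 0.022 per year.
PV = PMT × [(1 − (1+r)^−n)/r] = 47,150 × [1 − (1+r)^−23] / r = $843,944.72

$843,944.72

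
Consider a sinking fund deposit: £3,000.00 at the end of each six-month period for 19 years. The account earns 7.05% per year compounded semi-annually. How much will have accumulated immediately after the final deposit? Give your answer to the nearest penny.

£232,347.92

This is an ordinary annuity: 38 deposits of £3,000.00 at the end of each six-month period.
Periodic rate r = 0.0705/2 per half-year; n is counted in half-years.
FV = PMT × [((1+r)^n − 1)/r] = 3,000 × [(1+r)^38 − 1] / r = £232,347.92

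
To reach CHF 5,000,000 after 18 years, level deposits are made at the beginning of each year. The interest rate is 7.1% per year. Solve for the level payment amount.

Level annuity due; solve FV = PMT × [((1+r)^n − 1)/r] × (1+r) for PMT.
Periodic rate r = 0.071 per year.
With n = 18: PMT = 5,000,000 / ([((1+r)^n − 1)/r] × (1+r)) = CHF 136,000.25

CHF 136,000.25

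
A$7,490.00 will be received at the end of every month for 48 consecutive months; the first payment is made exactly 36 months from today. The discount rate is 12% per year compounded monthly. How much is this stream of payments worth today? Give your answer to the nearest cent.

Ordinary annuity of 48 payments, first payment at period 36.
Periodic rate r = 0.12/12 per month; n is counted in months.
The ordinary-annuity PV formula values the stream one period before the first payment (period 35); discount that back 35 periods:
PV₀ = 7,490 × [1 − (1+r)^−48] / r × (1+r)^−35 = A$200,779.62

A$200,779.62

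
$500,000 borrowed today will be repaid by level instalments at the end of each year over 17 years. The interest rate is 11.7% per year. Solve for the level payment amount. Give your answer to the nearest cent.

Level ordinary annuity; solve PV = PMT × [(1 − (1+r)^−n)/r] for PMT.
Periodic rate r = 0.117 per year.
With n = 17: PMT = 500,000 / ([(1 − (1+r)^−n)/r]) = $69,021.58

$69,021.58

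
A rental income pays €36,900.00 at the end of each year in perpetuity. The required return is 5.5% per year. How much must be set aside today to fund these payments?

€670,909.09

Periodic rate r = 0.055 per year.
Level perpetuity: PV = PMT / r = 36,900 / (0.055) = €670,909.09.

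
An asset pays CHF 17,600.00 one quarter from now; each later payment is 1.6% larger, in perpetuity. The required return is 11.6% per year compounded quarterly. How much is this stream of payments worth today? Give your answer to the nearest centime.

CHF 1,353,846.15

Periodic rate r = 0.116/4 per quarter.
Growing perpetuity (Gordon): PV = PMT₁ / (r − g) = 17,600 / (r − 0.016) = CHF 1,353,846.15.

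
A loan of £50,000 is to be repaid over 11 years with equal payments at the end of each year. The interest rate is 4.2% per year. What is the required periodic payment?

£5,769.18

Level ordinary annuity; solve PV = PMT × [(1 − (1+r)^−n)/r] for PMT.
Periodic rate r = 0.042 per year.
With n = 11: PMT = 50,000 / ([(1 − (1+r)^−n)/r]) = £5,769.18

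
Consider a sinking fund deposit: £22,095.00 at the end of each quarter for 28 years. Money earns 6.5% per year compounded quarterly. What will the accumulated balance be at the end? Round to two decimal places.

This is an ordinary annuity: 112 deposits of £22,095.00 at the end of each quarter.
Periodic rate r = 0.065/4 per quarter; n is counted in quarters.
FV = PMT × [((1+r)^n − 1)/r] = 22,095 × [(1+r)^112 − 1] / r = £6,910,263.79

£6,910,263.79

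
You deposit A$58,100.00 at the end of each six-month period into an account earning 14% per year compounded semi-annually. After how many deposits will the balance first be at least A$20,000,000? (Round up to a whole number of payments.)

Periodic rate r = 0.14/2 per half-year; n is counted in half-years.
Ordinary annuity FV: 20,000,000 = 58,100 × [((1+r)^n − 1)/r].
(1+r)^n = 1 + 20,000,000 × r / 58,100, so n = ln(1 + 20,000,000·r/58,100) / ln(1+r) = 47.63.
Round up to a whole number of payments: n = 48.

48 payments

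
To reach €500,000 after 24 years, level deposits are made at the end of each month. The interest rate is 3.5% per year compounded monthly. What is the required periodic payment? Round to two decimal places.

Level ordinary annuity; solve FV = PMT × [((1+r)^n − 1)/r] for PMT.
Periodic rate r = 0.035/12 per month; n is counted in months.
With n = 288: PMT = 500,000 / ([((1+r)^n − 1)/r]) = €1,110.23

€1,110.23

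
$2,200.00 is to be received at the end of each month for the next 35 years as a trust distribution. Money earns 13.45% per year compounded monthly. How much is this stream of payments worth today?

This is an ordinary annuity: 420 payments of $2,200.00 at the end of each month.
Periodic rate r = 0.1345/12 per month; n is counted in months.
PV = PMT × [(1 − (1+r)^−n)/r] = 2,200 × [1 − (1+r)^−420] / r = $194,463.61

$194,463.61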